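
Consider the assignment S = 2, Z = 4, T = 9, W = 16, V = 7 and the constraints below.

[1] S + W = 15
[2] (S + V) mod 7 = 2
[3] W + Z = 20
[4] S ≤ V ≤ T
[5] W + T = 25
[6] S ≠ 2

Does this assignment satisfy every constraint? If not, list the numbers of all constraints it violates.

Constraints 1, 6 are violated.

[1] S + W = 2 + 16 = 18, not 15  FAIL
[2] S + V = 9; 9 mod 7 = 2  OK
[3] W + Z = 16 + 4 = 20  OK
[4] values 2 ≤ 7 ≤ 9  OK
[5] W + T = 16 + 9 = 25  OK
[6] S = 2, but 2 is required to differ  FAIL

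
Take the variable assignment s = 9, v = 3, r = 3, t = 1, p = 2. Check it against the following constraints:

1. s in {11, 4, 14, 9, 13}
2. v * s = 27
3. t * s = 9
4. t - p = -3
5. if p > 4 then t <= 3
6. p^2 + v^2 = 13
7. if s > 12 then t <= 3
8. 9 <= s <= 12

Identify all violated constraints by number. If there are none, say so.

1. s = 9 is in {11, 4, 14, 9, 13} — holds.
2. v * s = 3 * 9 = 27 — holds.
3. t * s = 1 * 9 = 9 — holds.
4. t - p = 1 - 2 = -1, not -3 — does not hold.
5. p = 2, not > 4; antecedent false, conditional vacuously true — holds.
6. p^2 + v^2 = 2^2 + 3^2 = 4 + 9 = 13 — holds.
7. s = 9, not > 12; antecedent false, conditional vacuously true — holds.
8. s = 9 lies in [9, 12] — holds.

No — constraint 4 is not satisfied.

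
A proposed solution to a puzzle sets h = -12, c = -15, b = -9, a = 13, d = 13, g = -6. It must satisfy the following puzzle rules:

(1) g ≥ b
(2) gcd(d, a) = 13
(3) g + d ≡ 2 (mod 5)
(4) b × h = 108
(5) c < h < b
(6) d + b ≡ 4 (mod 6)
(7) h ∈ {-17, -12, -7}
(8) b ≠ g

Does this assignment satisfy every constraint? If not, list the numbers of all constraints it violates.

(1) g = -6, b = -9; -6 ≥ -9 — holds.
(2) gcd(13, 13) = 13 — holds.
(3) g + d = 7; 7 mod 5 = 2 — holds.
(4) b × h = -9 × (-12) = 108 — holds.
(5) values -15 < -12 < -9 — holds.
(6) d + b = 4; 4 mod 6 = 4 — holds.
(7) h = -12 is in {-17, -12, -7} — holds.
(8) b = -9, g = -6; distinct — holds.

No violations.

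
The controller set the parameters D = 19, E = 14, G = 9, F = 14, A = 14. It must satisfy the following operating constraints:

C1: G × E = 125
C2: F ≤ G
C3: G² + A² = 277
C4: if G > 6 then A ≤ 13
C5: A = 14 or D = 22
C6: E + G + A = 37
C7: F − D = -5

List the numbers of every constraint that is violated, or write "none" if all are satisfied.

Constraints 1, 2, and 4 are violated.

C1: G × E = 9 × 14 = 126, not 125 — fails.
C2: F = 14, G = 9; 14 > 9 (want ≤) — fails.
C3: G² + A² = 9² + 14² = 81 + 196 = 277 — holds.
C4: G = 9 > 6, so we need A ≤ 13; but A = 14 > 13 — fails.
C5: A = 14 = 14 (first disjunct) — holds.
C6: E + G + A = 14 + 9 + 14 = 37 — holds.
C7: F − D = 14 − 19 = -5 — holds.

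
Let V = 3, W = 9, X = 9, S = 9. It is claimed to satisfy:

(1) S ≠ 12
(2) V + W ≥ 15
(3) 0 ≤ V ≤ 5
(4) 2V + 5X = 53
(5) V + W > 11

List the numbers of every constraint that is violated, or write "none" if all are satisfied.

(1) S = 9, and 9 ≠ 12  OK
(2) V + W = 3 + 9 = 12; 12 < 15, bound 15 not met  FAIL
(3) V = 3 lies in [0, 5]  OK
(4) 2V + 5X = 2(3) + 5(9) = 51, not 53  FAIL
(5) V + W = 3 + 9 = 12; 12 > 11  OK

Constraints 2, 4 are violated.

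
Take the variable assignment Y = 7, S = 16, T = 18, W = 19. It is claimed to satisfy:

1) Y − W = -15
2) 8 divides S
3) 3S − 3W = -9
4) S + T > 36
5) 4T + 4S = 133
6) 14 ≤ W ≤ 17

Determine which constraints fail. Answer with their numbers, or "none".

1) Y − W = 7 − 19 = -12, not -15  ✗
2) 16 / 8 = 2, so 8 divides 16  ✓
3) 3S − 3W = 3(16) − 3(19) = -9  ✓
4) S + T = 16 + 18 = 34; 34 ≤ 36, bound 36 not met  ✗
5) 4T + 4S = 4(18) + 4(16) = 136, not 133  ✗
6) W = 19 is outside [14, 17]  ✗

No — constraints 1, 4, 5, 6 are not satisfied.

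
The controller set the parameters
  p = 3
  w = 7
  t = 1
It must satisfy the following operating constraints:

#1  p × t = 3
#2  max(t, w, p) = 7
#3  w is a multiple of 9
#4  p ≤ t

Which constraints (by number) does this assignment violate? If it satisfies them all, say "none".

Constraints 3, 4 are violated.

#1 p × t = 3 × 1 = 3  OK
#2 max(1, 7, 3) = 7  OK
#3 7 = 9×0 + 7, so 9 does not divide 7  FAIL
#4 p = 3, t = 1; 3 > 1 (want ≤)  FAIL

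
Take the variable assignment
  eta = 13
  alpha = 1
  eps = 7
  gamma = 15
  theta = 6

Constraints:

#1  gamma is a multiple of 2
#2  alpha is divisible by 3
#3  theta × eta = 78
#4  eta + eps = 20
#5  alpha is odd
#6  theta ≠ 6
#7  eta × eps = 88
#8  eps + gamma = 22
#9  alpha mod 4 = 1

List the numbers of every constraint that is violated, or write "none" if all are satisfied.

Violated: 1, 2, 6, and 7.

#1 15 = 2×7 + 1, so 2 does not divide 15  ✗
#2 1 = 3×0 + 1, so 3 does not divide 1  ✗
#3 theta × eta = 6 × 13 = 78  ✓
#4 eta + eps = 13 + 7 = 20  ✓
#5 alpha = 1 is odd  ✓
#6 theta = 6, but 6 is required to differ  ✗
#7 eta × eps = 13 × 7 = 91, not 88  ✗
#8 eps + gamma = 7 + 15 = 22  ✓
#9 1 mod 4 = 1  ✓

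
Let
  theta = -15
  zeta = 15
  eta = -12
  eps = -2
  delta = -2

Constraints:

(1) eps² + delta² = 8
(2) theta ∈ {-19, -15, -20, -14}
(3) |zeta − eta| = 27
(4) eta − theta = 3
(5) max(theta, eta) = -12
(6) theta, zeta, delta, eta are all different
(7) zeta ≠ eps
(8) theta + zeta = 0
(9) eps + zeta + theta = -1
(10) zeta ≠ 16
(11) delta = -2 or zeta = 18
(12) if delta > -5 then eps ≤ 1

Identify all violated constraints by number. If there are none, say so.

The assignment fails constraint 9.

(1) eps² + delta² = (-2)² + (-2)² = 4 + 4 = 8  true
(2) theta = -15 is in {-19, -15, -20, -14}  true
(3) |15 − (-12)| = 27  true
(4) eta − theta = -12 − (-15) = 3  true
(5) max(-15, -12) = -12  true
(6) values -15, 15, -2, -12 are pairwise distinct  true
(7) zeta = 15, eps = -2; distinct  true
(8) theta + zeta = -15 + 15 = 0  true
(9) eps + zeta + theta = -2 + 15 + (-15) = -2, not -1  false
(10) zeta = 15, and 15 ≠ 16  true
(11) delta = -2 = -2 (first disjunct)  true
(12) delta = -2 > -5, so we need eps ≤ 1; eps = -2 ≤ 1  true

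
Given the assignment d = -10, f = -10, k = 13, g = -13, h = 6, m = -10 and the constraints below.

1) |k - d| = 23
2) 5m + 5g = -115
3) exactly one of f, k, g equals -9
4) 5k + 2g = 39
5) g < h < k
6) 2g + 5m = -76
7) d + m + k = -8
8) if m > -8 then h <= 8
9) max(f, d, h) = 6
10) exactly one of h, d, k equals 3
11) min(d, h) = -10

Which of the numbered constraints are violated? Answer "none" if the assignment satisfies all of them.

The assignment fails constraints 3, 7, 10.

1) |13 - (-10)| = 23  holds
2) 5m + 5g = 5(-10) + 5(-13) = -115  holds
3) f=-10, k=13, g=-13; 0 of them equal -9, not exactly one  fails
4) 5k + 2g = 5(13) + 2(-13) = 39  holds
5) values -13 < 6 < 13  holds
6) 2g + 5m = 2(-13) + 5(-10) = -76  holds
7) d + m + k = -10 + (-10) + 13 = -7, not -8  fails
8) m = -10, not > -8; antecedent false, conditional vacuously true  holds
9) max(-10, -10, 6) = 6  holds
10) h=6, d=-10, k=13; 0 of them equal 3, not exactly one  fails
11) min(-10, 6) = -10  holds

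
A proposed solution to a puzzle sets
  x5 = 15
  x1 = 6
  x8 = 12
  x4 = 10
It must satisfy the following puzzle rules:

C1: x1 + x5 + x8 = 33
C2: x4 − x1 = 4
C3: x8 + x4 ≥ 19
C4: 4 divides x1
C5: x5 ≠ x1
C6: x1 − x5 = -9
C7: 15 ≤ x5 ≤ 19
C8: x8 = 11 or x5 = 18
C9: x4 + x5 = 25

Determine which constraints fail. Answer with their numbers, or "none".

No — constraints 4, 8 are not satisfied.

C1: x1 + x5 + x8 = 6 + 15 + 12 = 33  ✓
C2: x4 − x1 = 10 − 6 = 4  ✓
C3: x8 + x4 = 12 + 10 = 22; 22 ≥ 19  ✓
C4: 6 = 4×1 + 2, so 4 does not divide 6  ✗
C5: x5 = 15, x1 = 6; distinct  ✓
C6: x1 − x5 = 6 − 15 = -9  ✓
C7: x5 = 15 lies in [15, 19]  ✓
C8: x8 = 12 ≠ 11 and x5 = 15 ≠ 18; both disjuncts false  ✗
C9: x4 + x5 = 10 + 15 = 25  ✓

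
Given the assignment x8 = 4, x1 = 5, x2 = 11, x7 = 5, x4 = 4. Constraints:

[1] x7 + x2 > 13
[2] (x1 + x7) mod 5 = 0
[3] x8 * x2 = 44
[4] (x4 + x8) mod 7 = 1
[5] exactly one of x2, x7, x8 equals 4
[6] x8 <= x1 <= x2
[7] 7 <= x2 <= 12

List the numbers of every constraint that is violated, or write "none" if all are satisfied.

[1] x7 + x2 = 5 + 11 = 16; 16 > 13 — holds.
[2] x1 + x7 = 10; 10 mod 5 = 0 — holds.
[3] x8 * x2 = 4 * 11 = 44 — holds.
[4] x4 + x8 = 8; 8 mod 7 = 1 — holds.
[5] x2=11, x7=5, x8=4; 1 of them equals 4 — holds.
[6] values 4 <= 5 <= 11 — holds.
[7] x2 = 11 lies in [7, 12] — holds.

None — every constraint holds.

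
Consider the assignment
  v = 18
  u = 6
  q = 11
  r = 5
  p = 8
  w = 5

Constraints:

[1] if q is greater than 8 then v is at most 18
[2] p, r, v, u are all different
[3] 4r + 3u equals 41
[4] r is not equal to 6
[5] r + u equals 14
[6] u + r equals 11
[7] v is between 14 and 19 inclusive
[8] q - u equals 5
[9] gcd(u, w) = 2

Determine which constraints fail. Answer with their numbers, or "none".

Constraints 3, 5, 9 do not hold.

[1] q = 11 > 8, so we need v ≤ 18; v = 18 ≤ 18 — holds.
[2] values 8, 5, 18, 6 are pairwise distinct — holds.
[3] 4r + 3u = 4(5) + 3(6) = 38, not 41 — does not hold.
[4] r = 5, and 5 ≠ 6 — holds.
[5] r + u = 5 + 6 = 11, not 14 — does not hold.
[6] u + r = 6 + 5 = 11 — holds.
[7] v = 18 lies in [14, 19] — holds.
[8] q - u = 11 - 6 = 5 — holds.
[9] gcd(6, 5) = 1, not 2 — does not hold.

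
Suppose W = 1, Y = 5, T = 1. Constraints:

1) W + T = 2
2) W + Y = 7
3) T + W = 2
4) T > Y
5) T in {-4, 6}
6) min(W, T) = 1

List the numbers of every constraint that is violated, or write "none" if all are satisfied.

1) W + T = 1 + 1 = 2 — satisfied.
2) W + Y = 1 + 5 = 6, not 7 — violated.
3) T + W = 1 + 1 = 2 — satisfied.
4) T = 1, Y = 5; 1 ≤ 5 (want >) — violated.
5) T = 1 is not in {-4, 6} — violated.
6) min(1, 1) = 1 — satisfied.

Constraints 2, 4, and 5 do not hold.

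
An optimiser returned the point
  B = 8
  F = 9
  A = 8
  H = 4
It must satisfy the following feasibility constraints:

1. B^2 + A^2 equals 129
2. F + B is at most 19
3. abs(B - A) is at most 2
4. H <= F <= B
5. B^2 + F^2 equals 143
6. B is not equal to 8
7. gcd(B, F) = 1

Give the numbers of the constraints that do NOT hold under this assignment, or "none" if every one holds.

No — constraints 1, 4, 5, 6 are not satisfied.

1. B^2 + A^2 = 8^2 + 8^2 = 64 + 64 = 128, not 129 — fails.
2. F + B = 9 + 8 = 17; 17 ≤ 19 — holds.
3. abs(8 - 8) = 0; 0 ≤ 2 — holds.
4. values 4, 9, 8; F = 9 is not <= B = 8 — fails.
5. B^2 + F^2 = 8^2 + 9^2 = 64 + 81 = 145, not 143 — fails.
6. B = 8, but 8 is required to differ — fails.
7. gcd(8, 9) = 1 — holds.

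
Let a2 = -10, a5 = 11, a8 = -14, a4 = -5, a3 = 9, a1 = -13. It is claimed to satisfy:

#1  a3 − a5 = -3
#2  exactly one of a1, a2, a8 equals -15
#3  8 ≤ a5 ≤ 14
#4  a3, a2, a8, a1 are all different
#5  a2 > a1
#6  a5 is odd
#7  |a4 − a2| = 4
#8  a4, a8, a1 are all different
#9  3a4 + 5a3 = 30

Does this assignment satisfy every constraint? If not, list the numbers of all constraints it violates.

No — constraints 1, 2, 7 are not satisfied.

#1 a3 − a5 = 9 − 11 = -2, not -3  ✘
#2 a1=-13, a2=-10, a8=-14; 0 of them equal -15, not exactly one  ✘
#3 a5 = 11 lies in [8, 14]  ✔
#4 values 9, -10, -14, -13 are pairwise distinct  ✔
#5 a2 = -10, a1 = -13; -10 > -13  ✔
#6 a5 = 11 is odd  ✔
#7 |-5 − (-10)| = 5, not 4  ✘
#8 values -5, -14, -13 are pairwise distinct  ✔
#9 3a4 + 5a3 = 3(-5) + 5(9) = 30  ✔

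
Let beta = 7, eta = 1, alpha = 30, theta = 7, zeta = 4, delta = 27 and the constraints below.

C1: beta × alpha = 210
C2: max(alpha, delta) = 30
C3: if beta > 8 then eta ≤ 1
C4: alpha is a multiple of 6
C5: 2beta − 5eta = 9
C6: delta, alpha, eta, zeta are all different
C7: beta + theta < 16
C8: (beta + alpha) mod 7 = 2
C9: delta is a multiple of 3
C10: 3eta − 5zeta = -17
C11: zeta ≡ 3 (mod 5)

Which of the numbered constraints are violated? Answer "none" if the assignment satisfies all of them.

No — constraint 11 is not satisfied.

C1: beta × alpha = 7 × 30 = 210 — holds.
C2: max(30, 27) = 30 — holds.
C3: beta = 7, not > 8; antecedent false, conditional vacuously true — holds.
C4: 30 / 6 = 5, so 6 divides 30 — holds.
C5: 2beta − 5eta = 2(7) − 5(1) = 9 — holds.
C6: values 27, 30, 1, 4 are pairwise distinct — holds.
C7: beta + theta = 7 + 7 = 14; 14 < 16 — holds.
C8: beta + alpha = 37; 37 mod 7 = 2 — holds.
C9: 27 / 3 = 9, so 3 divides 27 — holds.
C10: 3eta − 5zeta = 3(1) − 5(4) = -17 — holds.
C11: 4 mod 5 = 4, not 3 — fails.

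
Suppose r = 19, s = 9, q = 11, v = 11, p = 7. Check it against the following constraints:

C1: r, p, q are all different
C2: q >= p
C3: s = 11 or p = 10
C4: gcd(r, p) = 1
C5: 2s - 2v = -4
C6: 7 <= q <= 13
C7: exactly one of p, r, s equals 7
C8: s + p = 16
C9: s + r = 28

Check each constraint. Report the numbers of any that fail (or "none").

C1: values 19, 7, 11 are pairwise distinct — OK.
C2: q = 11, p = 7; 11 ≥ 7 — OK.
C3: s = 9 ≠ 11 and p = 7 ≠ 10; both disjuncts false — violated.
C4: gcd(19, 7) = 1 — OK.
C5: 2s - 2v = 2(9) - 2(11) = -4 — OK.
C6: q = 11 lies in [7, 13] — OK.
C7: p=7, r=19, s=9; 1 of them equals 7 — OK.
C8: s + p = 9 + 7 = 16 — OK.
C9: s + r = 9 + 19 = 28 — OK.

Violated: 3.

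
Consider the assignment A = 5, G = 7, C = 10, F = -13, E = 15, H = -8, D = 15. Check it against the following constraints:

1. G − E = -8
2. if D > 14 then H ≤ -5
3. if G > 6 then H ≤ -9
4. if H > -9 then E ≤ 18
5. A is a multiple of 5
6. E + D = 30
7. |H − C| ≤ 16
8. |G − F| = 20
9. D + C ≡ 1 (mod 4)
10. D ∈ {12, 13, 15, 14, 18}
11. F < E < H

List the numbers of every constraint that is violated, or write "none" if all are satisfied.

1. G − E = 7 − 15 = -8 — satisfied.
2. D = 15 > 14, so we need H ≤ -5; H = -8 ≤ -5 — satisfied.
3. G = 7 > 6, so we need H ≤ -9; but H = -8 > -9 — violated.
4. H = -8 > -9, so we need E ≤ 18; E = 15 ≤ 18 — satisfied.
5. 5 / 5 = 1, so 5 divides 5 — satisfied.
6. E + D = 15 + 15 = 30 — satisfied.
7. |-8 − 10| = 18; 18 > 16, exceeds bound 16 — violated.
8. |7 − (-13)| = 20 — satisfied.
9. D + C = 25; 25 mod 4 = 1 — satisfied.
10. D = 15 is in {12, 13, 15, 14, 18} — satisfied.
11. values -13, 15, -8; E = 15 is not < H = -8 — violated.

The assignment fails constraints 3, 7, 11.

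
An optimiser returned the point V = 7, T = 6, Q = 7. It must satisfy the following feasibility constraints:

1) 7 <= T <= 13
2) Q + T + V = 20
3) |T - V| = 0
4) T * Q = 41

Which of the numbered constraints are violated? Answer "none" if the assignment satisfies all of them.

1) T = 6 is outside [7, 13]  FAIL
2) Q + T + V = 7 + 6 + 7 = 20  OK
3) |6 - 7| = 1, not 0  FAIL
4) T * Q = 6 * 7 = 42, not 41  FAIL

The assignment fails constraints 1, 3, and 4.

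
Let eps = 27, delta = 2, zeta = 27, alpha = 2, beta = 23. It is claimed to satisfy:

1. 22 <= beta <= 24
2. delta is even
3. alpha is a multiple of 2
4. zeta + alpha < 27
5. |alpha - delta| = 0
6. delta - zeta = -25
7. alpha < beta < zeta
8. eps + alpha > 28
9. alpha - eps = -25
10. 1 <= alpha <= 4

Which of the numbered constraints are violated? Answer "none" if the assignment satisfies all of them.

1. beta = 23 lies in [22, 24]  true
2. delta = 2 is even  true
3. 2 / 2 = 1, so 2 divides 2  true
4. zeta + alpha = 27 + 2 = 29; 29 ≥ 27, bound 27 not met  false
5. |2 - 2| = 0  true
6. delta - zeta = 2 - 27 = -25  true
7. values 2 < 23 < 27  true
8. eps + alpha = 27 + 2 = 29; 29 > 28  true
9. alpha - eps = 2 - 27 = -25  true
10. alpha = 2 lies in [1, 4]  true

The assignment fails constraint 4.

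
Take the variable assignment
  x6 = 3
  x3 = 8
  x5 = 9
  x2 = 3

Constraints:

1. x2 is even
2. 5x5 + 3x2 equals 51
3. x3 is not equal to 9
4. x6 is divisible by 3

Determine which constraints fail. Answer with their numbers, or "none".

The assignment fails constraints 1 and 2.

1. x2 = 3 is odd — fails.
2. 5x5 + 3x2 = 5(9) + 3(3) = 54, not 51 — fails.
3. x3 = 8, and 8 ≠ 9 — holds.
4. 3 / 3 = 1, so 3 divides 3 — holds.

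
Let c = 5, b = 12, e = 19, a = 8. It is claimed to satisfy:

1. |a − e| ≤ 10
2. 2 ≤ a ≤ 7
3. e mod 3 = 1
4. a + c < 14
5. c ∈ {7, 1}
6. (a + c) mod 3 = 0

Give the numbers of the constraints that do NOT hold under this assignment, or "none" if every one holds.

1. |8 − 19| = 11; 11 > 10, exceeds bound 10  FAIL
2. a = 8 is outside [2, 7]  FAIL
3. 19 mod 3 = 1  OK
4. a + c = 8 + 5 = 13; 13 < 14  OK
5. c = 5 is not in {7, 1}  FAIL
6. a + c = 13; 13 mod 3 = 1, not 0  FAIL

No — constraints 1, 2, 5, and 6 are not satisfied.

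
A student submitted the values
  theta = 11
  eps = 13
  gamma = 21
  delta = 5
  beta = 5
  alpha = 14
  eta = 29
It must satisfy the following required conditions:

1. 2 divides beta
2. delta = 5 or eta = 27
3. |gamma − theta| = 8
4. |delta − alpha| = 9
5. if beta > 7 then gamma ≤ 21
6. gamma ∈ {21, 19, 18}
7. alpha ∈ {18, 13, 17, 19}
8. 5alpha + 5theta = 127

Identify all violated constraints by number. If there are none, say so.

1. 5 = 2×2 + 1, so 2 does not divide 5  FAIL
2. delta = 5 = 5 (first disjunct)  OK
3. |21 − 11| = 10, not 8  FAIL
4. |5 − 14| = 9  OK
5. beta = 5, not > 7; antecedent false, conditional vacuously true  OK
6. gamma = 21 is in {21, 19, 18}  OK
7. alpha = 14 is not in {18, 13, 17, 19}  FAIL
8. 5alpha + 5theta = 5(14) + 5(11) = 125, not 127  FAIL

No — constraints 1, 3, 7, 8 are not satisfied.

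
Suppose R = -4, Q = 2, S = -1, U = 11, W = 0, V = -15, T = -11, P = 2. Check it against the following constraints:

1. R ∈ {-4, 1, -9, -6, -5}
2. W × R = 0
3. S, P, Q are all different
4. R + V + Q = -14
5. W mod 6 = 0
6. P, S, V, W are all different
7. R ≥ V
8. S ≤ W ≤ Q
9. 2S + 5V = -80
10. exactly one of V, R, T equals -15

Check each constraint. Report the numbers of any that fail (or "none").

Violated: 3, 4, and 9.

1. R = -4 is in {-4, 1, -9, -6, -5}  OK
2. W × R = 0 × (-4) = 0  OK
3. P = Q = 2, not all different  FAIL
4. R + V + Q = -4 + (-15) + 2 = -17, not -14  FAIL
5. 0 mod 6 = 0  OK
6. values 2, -1, -15, 0 are pairwise distinct  OK
7. R = -4, V = -15; -4 ≥ -15  OK
8. values -1 ≤ 0 ≤ 2  OK
9. 2S + 5V = 2(-1) + 5(-15) = -77, not -80  FAIL
10. V=-15, R=-4, T=-11; 1 of them equals -15  OK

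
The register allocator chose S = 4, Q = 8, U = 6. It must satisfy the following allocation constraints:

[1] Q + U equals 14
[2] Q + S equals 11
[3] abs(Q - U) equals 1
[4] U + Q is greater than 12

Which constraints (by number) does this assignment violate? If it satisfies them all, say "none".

Constraints 2, 3 do not hold.

[1] Q + U = 8 + 6 = 14  ✔
[2] Q + S = 8 + 4 = 12, not 11  ✘
[3] abs(8 - 6) = 2, not 1  ✘
[4] U + Q = 6 + 8 = 14; 14 > 12  ✔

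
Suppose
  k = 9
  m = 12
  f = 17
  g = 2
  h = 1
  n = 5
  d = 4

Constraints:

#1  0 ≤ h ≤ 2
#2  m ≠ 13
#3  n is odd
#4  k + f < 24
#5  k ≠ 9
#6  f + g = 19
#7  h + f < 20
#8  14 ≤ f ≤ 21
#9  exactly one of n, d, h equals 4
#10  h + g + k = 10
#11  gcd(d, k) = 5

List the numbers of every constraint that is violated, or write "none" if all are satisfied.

Constraints 4, 5, 10, 11 do not hold.

#1 h = 1 lies in [0, 2] — holds.
#2 m = 12, and 12 ≠ 13 — holds.
#3 n = 5 is odd — holds.
#4 k + f = 9 + 17 = 26; 26 ≥ 24, bound 24 not met — fails.
#5 k = 9, but 9 is required to differ — fails.
#6 f + g = 17 + 2 = 19 — holds.
#7 h + f = 1 + 17 = 18; 18 < 20 — holds.
#8 f = 17 lies in [14, 21] — holds.
#9 n=5, d=4, h=1; 1 of them equals 4 — holds.
#10 h + g + k = 1 + 2 + 9 = 12, not 10 — fails.
#11 gcd(4, 9) = 1, not 5 — fails.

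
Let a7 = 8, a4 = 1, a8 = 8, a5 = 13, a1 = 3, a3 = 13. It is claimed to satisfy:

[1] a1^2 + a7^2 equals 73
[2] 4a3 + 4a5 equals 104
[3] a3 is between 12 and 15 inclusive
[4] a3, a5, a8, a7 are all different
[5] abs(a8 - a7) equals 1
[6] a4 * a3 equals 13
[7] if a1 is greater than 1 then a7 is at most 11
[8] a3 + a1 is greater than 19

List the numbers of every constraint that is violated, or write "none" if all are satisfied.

Constraints 4, 5, and 8 are violated.

[1] a1^2 + a7^2 = 3^2 + 8^2 = 9 + 64 = 73 — holds.
[2] 4a3 + 4a5 = 4(13) + 4(13) = 104 — holds.
[3] a3 = 13 lies in [12, 15] — holds.
[4] a3 = a5 = 13, not all different — fails.
[5] abs(8 - 8) = 0, not 1 — fails.
[6] a4 * a3 = 1 * 13 = 13 — holds.
[7] a1 = 3 > 1, so we need a7 ≤ 11; a7 = 8 ≤ 11 — holds.
[8] a3 + a1 = 13 + 3 = 16; 16 ≤ 19, bound 19 not met — fails.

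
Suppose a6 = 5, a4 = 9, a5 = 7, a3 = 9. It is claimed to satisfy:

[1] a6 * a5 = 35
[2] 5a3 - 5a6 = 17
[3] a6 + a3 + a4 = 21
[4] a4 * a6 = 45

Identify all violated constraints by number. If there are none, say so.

[1] a6 * a5 = 5 * 7 = 35 — OK.
[2] 5a3 - 5a6 = 5(9) - 5(5) = 20, not 17 — violated.
[3] a6 + a3 + a4 = 5 + 9 + 9 = 23, not 21 — violated.
[4] a4 * a6 = 9 * 5 = 45 — OK.

The assignment fails constraints 2 and 3.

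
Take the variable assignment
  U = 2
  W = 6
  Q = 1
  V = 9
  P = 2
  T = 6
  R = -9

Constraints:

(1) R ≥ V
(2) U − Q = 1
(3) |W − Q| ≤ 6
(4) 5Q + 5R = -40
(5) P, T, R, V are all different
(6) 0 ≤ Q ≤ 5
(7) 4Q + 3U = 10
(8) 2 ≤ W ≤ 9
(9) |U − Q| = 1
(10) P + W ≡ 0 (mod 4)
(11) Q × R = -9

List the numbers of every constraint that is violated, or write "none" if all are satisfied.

(1) R = -9, V = 9; -9 < 9 (want ≥) — violated.
(2) U − Q = 2 − 1 = 1 — satisfied.
(3) |6 − 1| = 5; 5 ≤ 6 — satisfied.
(4) 5Q + 5R = 5(1) + 5(-9) = -40 — satisfied.
(5) values 2, 6, -9, 9 are pairwise distinct — satisfied.
(6) Q = 1 lies in [0, 5] — satisfied.
(7) 4Q + 3U = 4(1) + 3(2) = 10 — satisfied.
(8) W = 6 lies in [2, 9] — satisfied.
(9) |2 − 1| = 1 — satisfied.
(10) P + W = 8; 8 mod 4 = 0 — satisfied.
(11) Q × R = 1 × (-9) = -9 — satisfied.

No — constraint 1 is not satisfied.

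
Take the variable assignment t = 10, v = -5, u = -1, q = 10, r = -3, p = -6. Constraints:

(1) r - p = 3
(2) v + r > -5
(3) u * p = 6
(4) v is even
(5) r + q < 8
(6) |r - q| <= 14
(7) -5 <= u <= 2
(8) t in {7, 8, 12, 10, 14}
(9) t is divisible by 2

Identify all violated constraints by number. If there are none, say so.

Constraints 2, 4 do not hold.

(1) r - p = -3 - (-6) = 3 — holds.
(2) v + r = -5 + (-3) = -8; -8 ≤ -5, bound -5 not met — fails.
(3) u * p = -1 * (-6) = 6 — holds.
(4) v = -5 is odd — fails.
(5) r + q = -3 + 10 = 7; 7 < 8 — holds.
(6) |-3 - 10| = 13; 13 ≤ 14 — holds.
(7) u = -1 lies in [-5, 2] — holds.
(8) t = 10 is in {7, 8, 12, 10, 14} — holds.
(9) 10 / 2 = 5, so 2 divides 10 — holds.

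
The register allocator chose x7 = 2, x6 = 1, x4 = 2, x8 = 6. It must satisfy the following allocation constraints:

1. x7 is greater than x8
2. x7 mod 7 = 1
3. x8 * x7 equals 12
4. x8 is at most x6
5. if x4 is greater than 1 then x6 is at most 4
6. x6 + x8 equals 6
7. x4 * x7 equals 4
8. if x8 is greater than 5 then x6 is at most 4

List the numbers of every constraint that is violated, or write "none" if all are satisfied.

Constraints 1, 2, 4, and 6 are violated.

1. x7 = 2, x8 = 6; 2 ≤ 6 (want >) — fails.
2. 2 mod 7 = 2, not 1 — fails.
3. x8 * x7 = 6 * 2 = 12 — holds.
4. x8 = 6, x6 = 1; 6 > 1 (want ≤) — fails.
5. x4 = 2 > 1, so we need x6 ≤ 4; x6 = 1 ≤ 4 — holds.
6. x6 + x8 = 1 + 6 = 7, not 6 — fails.
7. x4 * x7 = 2 * 2 = 4 — holds.
8. x8 = 6 > 5, so we need x6 ≤ 4; x6 = 1 ≤ 4 — holds.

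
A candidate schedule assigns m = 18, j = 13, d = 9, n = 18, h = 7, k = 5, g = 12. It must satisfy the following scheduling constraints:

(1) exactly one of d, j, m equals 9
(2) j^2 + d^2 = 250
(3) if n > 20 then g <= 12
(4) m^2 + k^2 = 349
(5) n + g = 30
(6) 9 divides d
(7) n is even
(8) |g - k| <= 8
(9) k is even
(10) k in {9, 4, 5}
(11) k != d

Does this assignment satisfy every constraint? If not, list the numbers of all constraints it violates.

The assignment fails constraint 9.

(1) d=9, j=13, m=18; 1 of them equals 9 — holds.
(2) j^2 + d^2 = 13^2 + 9^2 = 169 + 81 = 250 — holds.
(3) n = 18, not > 20; antecedent false, conditional vacuously true — holds.
(4) m^2 + k^2 = 18^2 + 5^2 = 324 + 25 = 349 — holds.
(5) n + g = 18 + 12 = 30 — holds.
(6) 9 / 9 = 1, so 9 divides 9 — holds.
(7) n = 18 is even — holds.
(8) |12 - 5| = 7; 7 ≤ 8 — holds.
(9) k = 5 is odd — does not hold.
(10) k = 5 is in {9, 4, 5} — holds.
(11) k = 5, d = 9; distinct — holds.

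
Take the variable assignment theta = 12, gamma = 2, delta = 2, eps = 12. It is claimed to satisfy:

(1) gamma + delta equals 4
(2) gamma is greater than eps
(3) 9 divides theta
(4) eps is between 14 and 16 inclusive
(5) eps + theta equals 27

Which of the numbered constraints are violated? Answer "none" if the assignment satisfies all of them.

The assignment fails constraints 2, 3, 4, and 5.

(1) gamma + delta = 2 + 2 = 4 — holds.
(2) gamma = 2, eps = 12; 2 ≤ 12 (want >) — fails.
(3) 12 = 9*1 + 3, so 9 does not divide 12 — fails.
(4) eps = 12 is outside [14, 16] — fails.
(5) eps + theta = 12 + 12 = 24, not 27 — fails.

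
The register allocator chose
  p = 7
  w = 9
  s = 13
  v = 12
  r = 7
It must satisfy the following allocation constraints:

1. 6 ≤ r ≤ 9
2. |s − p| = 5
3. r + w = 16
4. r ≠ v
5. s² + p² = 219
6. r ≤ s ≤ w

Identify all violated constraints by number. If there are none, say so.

Violated: 2, 5, 6.

1. r = 7 lies in [6, 9]  ✔
2. |13 − 7| = 6, not 5  ✘
3. r + w = 7 + 9 = 16  ✔
4. r = 7, v = 12; distinct  ✔
5. s² + p² = 13² + 7² = 169 + 49 = 218, not 219  ✘
6. values 7, 13, 9; s = 13 is not ≤ w = 9  ✘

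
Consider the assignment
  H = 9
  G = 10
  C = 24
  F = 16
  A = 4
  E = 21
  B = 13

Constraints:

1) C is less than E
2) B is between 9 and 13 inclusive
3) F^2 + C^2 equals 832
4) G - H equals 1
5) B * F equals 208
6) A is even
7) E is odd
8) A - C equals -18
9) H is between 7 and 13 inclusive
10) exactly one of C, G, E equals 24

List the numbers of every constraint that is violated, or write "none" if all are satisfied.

1) C = 24, E = 21; 24 ≥ 21 (want <) — fails.
2) B = 13 lies in [9, 13] — holds.
3) F^2 + C^2 = 16^2 + 24^2 = 256 + 576 = 832 — holds.
4) G - H = 10 - 9 = 1 — holds.
5) B * F = 13 * 16 = 208 — holds.
6) A = 4 is even — holds.
7) E = 21 is odd — holds.
8) A - C = 4 - 24 = -20, not -18 — fails.
9) H = 9 lies in [7, 13] — holds.
10) C=24, G=10, E=21; 1 of them equals 24 — holds.

Violated: 1 and 8.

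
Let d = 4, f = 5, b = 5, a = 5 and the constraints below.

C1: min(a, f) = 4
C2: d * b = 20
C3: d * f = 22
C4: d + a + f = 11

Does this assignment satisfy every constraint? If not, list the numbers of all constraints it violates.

C1: min(5, 5) = 5, not 4 — fails.
C2: d * b = 4 * 5 = 20 — holds.
C3: d * f = 4 * 5 = 20, not 22 — fails.
C4: d + a + f = 4 + 5 + 5 = 14, not 11 — fails.

Constraints 1, 3, 4 are violated.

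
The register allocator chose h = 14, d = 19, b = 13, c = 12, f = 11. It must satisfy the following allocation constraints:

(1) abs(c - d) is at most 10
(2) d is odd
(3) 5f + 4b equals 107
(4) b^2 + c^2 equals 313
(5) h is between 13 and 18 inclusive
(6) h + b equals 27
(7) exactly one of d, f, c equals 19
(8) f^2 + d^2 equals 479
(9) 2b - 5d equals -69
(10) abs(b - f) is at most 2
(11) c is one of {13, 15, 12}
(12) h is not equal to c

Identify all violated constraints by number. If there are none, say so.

(1) abs(12 - 19) = 7; 7 ≤ 10 — holds.
(2) d = 19 is odd — holds.
(3) 5f + 4b = 5(11) + 4(13) = 107 — holds.
(4) b^2 + c^2 = 13^2 + 12^2 = 169 + 144 = 313 — holds.
(5) h = 14 lies in [13, 18] — holds.
(6) h + b = 14 + 13 = 27 — holds.
(7) d=19, f=11, c=12; 1 of them equals 19 — holds.
(8) f^2 + d^2 = 11^2 + 19^2 = 121 + 361 = 482, not 479 — fails.
(9) 2b - 5d = 2(13) - 5(19) = -69 — holds.
(10) abs(13 - 11) = 2; 2 ≤ 2 — holds.
(11) c = 12 is in {13, 15, 12} — holds.
(12) h = 14, c = 12; distinct — holds.

Constraint 8 does not hold.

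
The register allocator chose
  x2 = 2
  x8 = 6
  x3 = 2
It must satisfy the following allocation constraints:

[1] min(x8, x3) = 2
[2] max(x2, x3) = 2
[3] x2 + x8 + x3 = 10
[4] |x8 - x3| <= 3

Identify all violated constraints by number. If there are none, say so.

Constraint 4 does not hold.

[1] min(6, 2) = 2 — satisfied.
[2] max(2, 2) = 2 — satisfied.
[3] x2 + x8 + x3 = 2 + 6 + 2 = 10 — satisfied.
[4] |6 - 2| = 4; 4 > 3, exceeds bound 3 — violated.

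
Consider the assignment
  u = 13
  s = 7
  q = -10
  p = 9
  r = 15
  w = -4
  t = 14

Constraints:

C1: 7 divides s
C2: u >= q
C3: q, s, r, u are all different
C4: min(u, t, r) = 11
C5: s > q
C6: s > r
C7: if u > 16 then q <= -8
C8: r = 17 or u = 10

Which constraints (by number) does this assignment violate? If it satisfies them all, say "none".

C1: 7 / 7 = 1, so 7 divides 7  OK
C2: u = 13, q = -10; 13 ≥ -10  OK
C3: values -10, 7, 15, 13 are pairwise distinct  OK
C4: min(13, 14, 15) = 13, not 11  FAIL
C5: s = 7, q = -10; 7 > -10  OK
C6: s = 7, r = 15; 7 ≤ 15 (want >)  FAIL
C7: u = 13, not > 16; antecedent false, conditional vacuously true  OK
C8: r = 15 ≠ 17 and u = 13 ≠ 10; both disjuncts false  FAIL

The assignment fails constraints 4, 6, and 8.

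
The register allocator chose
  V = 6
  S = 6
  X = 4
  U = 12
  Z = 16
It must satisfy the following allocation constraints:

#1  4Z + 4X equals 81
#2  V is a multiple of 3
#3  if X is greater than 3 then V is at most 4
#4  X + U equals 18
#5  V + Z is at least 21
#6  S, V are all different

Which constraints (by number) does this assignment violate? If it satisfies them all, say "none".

#1 4Z + 4X = 4(16) + 4(4) = 80, not 81 — violated.
#2 6 / 3 = 2, so 3 divides 6 — satisfied.
#3 X = 4 > 3, so we need V ≤ 4; but V = 6 > 4 — violated.
#4 X + U = 4 + 12 = 16, not 18 — violated.
#5 V + Z = 6 + 16 = 22; 22 ≥ 21 — satisfied.
#6 S = V = 6, not all different — violated.

The assignment fails constraints 1, 3, 4, and 6.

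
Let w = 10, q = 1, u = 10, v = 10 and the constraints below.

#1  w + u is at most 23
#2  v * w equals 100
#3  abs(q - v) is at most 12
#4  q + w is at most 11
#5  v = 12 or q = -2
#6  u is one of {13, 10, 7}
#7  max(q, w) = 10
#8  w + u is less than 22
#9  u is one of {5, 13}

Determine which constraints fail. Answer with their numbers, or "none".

Violated: 5 and 9.

#1 w + u = 10 + 10 = 20; 20 ≤ 23  yes
#2 v * w = 10 * 10 = 100  yes
#3 abs(1 - 10) = 9; 9 ≤ 12  yes
#4 q + w = 1 + 10 = 11; 11 ≤ 11  yes
#5 v = 10 ≠ 12 and q = 1 ≠ -2; both disjuncts false  no
#6 u = 10 is in {13, 10, 7}  yes
#7 max(1, 10) = 10  yes
#8 w + u = 10 + 10 = 20; 20 < 22  yes
#9 u = 10 is not in {5, 13}  no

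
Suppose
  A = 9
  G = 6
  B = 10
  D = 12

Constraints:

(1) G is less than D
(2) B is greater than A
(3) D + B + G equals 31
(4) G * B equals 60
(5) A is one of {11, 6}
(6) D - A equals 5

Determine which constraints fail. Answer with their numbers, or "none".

(1) G = 6, D = 12; 6 < 12 — holds.
(2) B = 10, A = 9; 10 > 9 — holds.
(3) D + B + G = 12 + 10 + 6 = 28, not 31 — does not hold.
(4) G * B = 6 * 10 = 60 — holds.
(5) A = 9 is not in {11, 6} — does not hold.
(6) D - A = 12 - 9 = 3, not 5 — does not hold.

Constraints 3, 5, 6 are violated.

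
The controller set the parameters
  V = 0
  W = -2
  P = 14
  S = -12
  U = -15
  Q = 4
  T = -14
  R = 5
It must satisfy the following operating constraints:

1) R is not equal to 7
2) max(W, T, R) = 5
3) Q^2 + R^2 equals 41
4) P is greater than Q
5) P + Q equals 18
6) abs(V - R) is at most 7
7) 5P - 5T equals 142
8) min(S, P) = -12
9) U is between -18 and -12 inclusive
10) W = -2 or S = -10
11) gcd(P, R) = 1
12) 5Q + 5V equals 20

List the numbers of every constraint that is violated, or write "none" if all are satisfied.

1) R = 5, and 5 ≠ 7 — holds.
2) max(-2, -14, 5) = 5 — holds.
3) Q^2 + R^2 = 4^2 + 5^2 = 16 + 25 = 41 — holds.
4) P = 14, Q = 4; 14 > 4 — holds.
5) P + Q = 14 + 4 = 18 — holds.
6) abs(0 - 5) = 5; 5 ≤ 7 — holds.
7) 5P - 5T = 5(14) - 5(-14) = 140, not 142 — does not hold.
8) min(-12, 14) = -12 — holds.
9) U = -15 lies in [-18, -12] — holds.
10) W = -2 = -2 (first disjunct) — holds.
11) gcd(14, 5) = 1 — holds.
12) 5Q + 5V = 5(4) + 5(0) = 20 — holds.

Constraint 7 does not hold.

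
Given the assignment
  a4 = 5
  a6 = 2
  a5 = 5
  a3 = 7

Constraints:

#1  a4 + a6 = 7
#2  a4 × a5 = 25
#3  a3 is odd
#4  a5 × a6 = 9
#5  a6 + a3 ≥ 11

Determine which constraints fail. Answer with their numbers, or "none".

#1 a4 + a6 = 5 + 2 = 7 — holds.
#2 a4 × a5 = 5 × 5 = 25 — holds.
#3 a3 = 7 is odd — holds.
#4 a5 × a6 = 5 × 2 = 10, not 9 — fails.
#5 a6 + a3 = 2 + 7 = 9; 9 < 11, bound 11 not met — fails.

The assignment fails constraints 4 and 5.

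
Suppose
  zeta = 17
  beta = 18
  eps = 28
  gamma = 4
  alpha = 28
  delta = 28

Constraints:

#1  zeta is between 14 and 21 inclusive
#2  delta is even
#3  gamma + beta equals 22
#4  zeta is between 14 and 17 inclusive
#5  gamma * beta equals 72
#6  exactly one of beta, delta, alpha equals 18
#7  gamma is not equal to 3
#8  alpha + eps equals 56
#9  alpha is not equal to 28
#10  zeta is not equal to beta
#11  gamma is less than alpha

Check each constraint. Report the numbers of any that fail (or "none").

#1 zeta = 17 lies in [14, 21]  OK
#2 delta = 28 is even  OK
#3 gamma + beta = 4 + 18 = 22  OK
#4 zeta = 17 lies in [14, 17]  OK
#5 gamma * beta = 4 * 18 = 72  OK
#6 beta=18, delta=28, alpha=28; 1 of them equals 18  OK
#7 gamma = 4, and 4 ≠ 3  OK
#8 alpha + eps = 28 + 28 = 56  OK
#9 alpha = 28, but 28 is required to differ  FAIL
#10 zeta = 17, beta = 18; distinct  OK
#11 gamma = 4, alpha = 28; 4 < 28  OK

Violated: 9.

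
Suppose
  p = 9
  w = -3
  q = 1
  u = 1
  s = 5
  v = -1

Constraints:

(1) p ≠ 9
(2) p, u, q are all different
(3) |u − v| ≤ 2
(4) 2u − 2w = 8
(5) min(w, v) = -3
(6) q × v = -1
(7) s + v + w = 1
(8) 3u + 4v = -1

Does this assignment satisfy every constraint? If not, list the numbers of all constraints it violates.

The assignment fails constraints 1 and 2.

(1) p = 9, but 9 is required to differ  no
(2) u = q = 1, not all different  no
(3) |1 − (-1)| = 2; 2 ≤ 2  yes
(4) 2u − 2w = 2(1) − 2(-3) = 8  yes
(5) min(-3, -1) = -3  yes
(6) q × v = 1 × (-1) = -1  yes
(7) s + v + w = 5 + (-1) + (-3) = 1  yes
(8) 3u + 4v = 3(1) + 4(-1) = -1  yes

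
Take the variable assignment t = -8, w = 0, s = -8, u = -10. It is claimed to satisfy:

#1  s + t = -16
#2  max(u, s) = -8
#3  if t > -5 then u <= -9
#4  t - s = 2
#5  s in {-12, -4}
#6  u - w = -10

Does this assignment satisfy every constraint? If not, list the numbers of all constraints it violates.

#1 s + t = -8 + (-8) = -16  true
#2 max(-10, -8) = -8  true
#3 t = -8, not > -5; antecedent false, conditional vacuously true  true
#4 t - s = -8 - (-8) = 0, not 2  false
#5 s = -8 is not in {-12, -4}  false
#6 u - w = -10 - 0 = -10  true

Constraints 4, 5 are violated.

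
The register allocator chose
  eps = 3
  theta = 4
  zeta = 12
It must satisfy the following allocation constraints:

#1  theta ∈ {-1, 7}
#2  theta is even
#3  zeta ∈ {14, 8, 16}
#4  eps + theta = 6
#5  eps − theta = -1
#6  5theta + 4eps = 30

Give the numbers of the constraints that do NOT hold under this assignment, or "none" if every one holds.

Constraints 1, 3, 4, and 6 do not hold.

#1 theta = 4 is not in {-1, 7} — violated.
#2 theta = 4 is even — OK.
#3 zeta = 12 is not in {14, 8, 16} — violated.
#4 eps + theta = 3 + 4 = 7, not 6 — violated.
#5 eps − theta = 3 − 4 = -1 — OK.
#6 5theta + 4eps = 5(4) + 4(3) = 32, not 30 — violated.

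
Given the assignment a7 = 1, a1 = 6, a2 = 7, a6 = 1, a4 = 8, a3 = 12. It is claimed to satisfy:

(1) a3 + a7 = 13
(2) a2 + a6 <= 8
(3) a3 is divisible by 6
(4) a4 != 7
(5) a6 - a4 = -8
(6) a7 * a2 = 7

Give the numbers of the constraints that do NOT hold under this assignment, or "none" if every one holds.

No — constraint 5 is not satisfied.

(1) a3 + a7 = 12 + 1 = 13 — holds.
(2) a2 + a6 = 7 + 1 = 8; 8 ≤ 8 — holds.
(3) 12 / 6 = 2, so 6 divides 12 — holds.
(4) a4 = 8, and 8 ≠ 7 — holds.
(5) a6 - a4 = 1 - 8 = -7, not -8 — does not hold.
(6) a7 * a2 = 1 * 7 = 7 — holds.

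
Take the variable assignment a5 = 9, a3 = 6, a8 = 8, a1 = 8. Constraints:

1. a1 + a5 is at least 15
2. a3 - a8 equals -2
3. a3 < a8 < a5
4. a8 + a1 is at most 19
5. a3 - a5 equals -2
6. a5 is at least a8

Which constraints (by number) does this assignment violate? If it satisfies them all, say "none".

Constraint 5 is violated.

1. a1 + a5 = 8 + 9 = 17; 17 ≥ 15  ✔
2. a3 - a8 = 6 - 8 = -2  ✔
3. values 6 < 8 < 9  ✔
4. a8 + a1 = 8 + 8 = 16; 16 ≤ 19  ✔
5. a3 - a5 = 6 - 9 = -3, not -2  ✘
6. a5 = 9, a8 = 8; 9 ≥ 8  ✔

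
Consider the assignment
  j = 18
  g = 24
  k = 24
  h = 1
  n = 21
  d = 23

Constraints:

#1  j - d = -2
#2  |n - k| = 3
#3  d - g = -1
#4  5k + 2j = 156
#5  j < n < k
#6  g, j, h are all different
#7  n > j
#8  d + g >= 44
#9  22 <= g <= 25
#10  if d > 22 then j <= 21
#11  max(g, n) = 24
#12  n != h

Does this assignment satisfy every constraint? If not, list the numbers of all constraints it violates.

Constraint 1 does not hold.

#1 j - d = 18 - 23 = -5, not -2  no
#2 |21 - 24| = 3  yes
#3 d - g = 23 - 24 = -1  yes
#4 5k + 2j = 5(24) + 2(18) = 156  yes
#5 values 18 < 21 < 24  yes
#6 values 24, 18, 1 are pairwise distinct  yes
#7 n = 21, j = 18; 21 > 18  yes
#8 d + g = 23 + 24 = 47; 47 ≥ 44  yes
#9 g = 24 lies in [22, 25]  yes
#10 d = 23 > 22, so we need j ≤ 21; j = 18 ≤ 21  yes
#11 max(24, 21) = 24  yes
#12 n = 21, h = 1; distinct  yes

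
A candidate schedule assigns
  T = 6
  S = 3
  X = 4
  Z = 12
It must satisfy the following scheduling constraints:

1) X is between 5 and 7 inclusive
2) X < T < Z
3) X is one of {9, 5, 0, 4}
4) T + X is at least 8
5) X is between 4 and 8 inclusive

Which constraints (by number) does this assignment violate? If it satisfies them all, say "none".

Constraint 1 is violated.

1) X = 4 is outside [5, 7] — fails.
2) values 4 < 6 < 12 — holds.
3) X = 4 is in {9, 5, 0, 4} — holds.
4) T + X = 6 + 4 = 10; 10 ≥ 8 — holds.
5) X = 4 lies in [4, 8] — holds.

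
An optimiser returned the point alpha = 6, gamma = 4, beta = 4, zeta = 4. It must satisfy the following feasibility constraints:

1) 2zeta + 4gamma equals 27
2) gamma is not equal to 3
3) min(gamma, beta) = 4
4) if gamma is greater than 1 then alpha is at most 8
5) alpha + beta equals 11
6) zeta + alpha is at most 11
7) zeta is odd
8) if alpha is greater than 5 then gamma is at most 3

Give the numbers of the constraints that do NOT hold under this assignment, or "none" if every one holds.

The assignment fails constraints 1, 5, 7, 8.

1) 2zeta + 4gamma = 2(4) + 4(4) = 24, not 27 — fails.
2) gamma = 4, and 4 ≠ 3 — holds.
3) min(4, 4) = 4 — holds.
4) gamma = 4 > 1, so we need alpha ≤ 8; alpha = 6 ≤ 8 — holds.
5) alpha + beta = 6 + 4 = 10, not 11 — fails.
6) zeta + alpha = 4 + 6 = 10; 10 ≤ 11 — holds.
7) zeta = 4 is even — fails.
8) alpha = 6 > 5, so we need gamma ≤ 3; but gamma = 4 > 3 — fails.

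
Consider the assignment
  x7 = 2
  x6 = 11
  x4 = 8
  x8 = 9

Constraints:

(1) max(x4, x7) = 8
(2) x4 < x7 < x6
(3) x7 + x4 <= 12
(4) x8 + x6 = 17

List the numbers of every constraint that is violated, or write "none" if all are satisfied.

Constraints 2, 4 do not hold.

(1) max(8, 2) = 8  holds
(2) values 8, 2, 11; x4 = 8 is not < x7 = 2  fails
(3) x7 + x4 = 2 + 8 = 10; 10 ≤ 12  holds
(4) x8 + x6 = 9 + 11 = 20, not 17  fails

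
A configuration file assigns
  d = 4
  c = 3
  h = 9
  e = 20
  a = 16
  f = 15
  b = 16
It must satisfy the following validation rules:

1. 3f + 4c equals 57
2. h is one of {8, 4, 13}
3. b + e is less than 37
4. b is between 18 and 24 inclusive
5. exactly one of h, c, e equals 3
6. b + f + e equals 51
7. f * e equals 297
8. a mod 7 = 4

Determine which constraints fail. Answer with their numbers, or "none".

1. 3f + 4c = 3(15) + 4(3) = 57 — satisfied.
2. h = 9 is not in {8, 4, 13} — violated.
3. b + e = 16 + 20 = 36; 36 < 37 — satisfied.
4. b = 16 is outside [18, 24] — violated.
5. h=9, c=3, e=20; 1 of them equals 3 — satisfied.
6. b + f + e = 16 + 15 + 20 = 51 — satisfied.
7. f * e = 15 * 20 = 300, not 297 — violated.
8. 16 mod 7 = 2, not 4 — violated.

The assignment fails constraints 2, 4, 7, and 8.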